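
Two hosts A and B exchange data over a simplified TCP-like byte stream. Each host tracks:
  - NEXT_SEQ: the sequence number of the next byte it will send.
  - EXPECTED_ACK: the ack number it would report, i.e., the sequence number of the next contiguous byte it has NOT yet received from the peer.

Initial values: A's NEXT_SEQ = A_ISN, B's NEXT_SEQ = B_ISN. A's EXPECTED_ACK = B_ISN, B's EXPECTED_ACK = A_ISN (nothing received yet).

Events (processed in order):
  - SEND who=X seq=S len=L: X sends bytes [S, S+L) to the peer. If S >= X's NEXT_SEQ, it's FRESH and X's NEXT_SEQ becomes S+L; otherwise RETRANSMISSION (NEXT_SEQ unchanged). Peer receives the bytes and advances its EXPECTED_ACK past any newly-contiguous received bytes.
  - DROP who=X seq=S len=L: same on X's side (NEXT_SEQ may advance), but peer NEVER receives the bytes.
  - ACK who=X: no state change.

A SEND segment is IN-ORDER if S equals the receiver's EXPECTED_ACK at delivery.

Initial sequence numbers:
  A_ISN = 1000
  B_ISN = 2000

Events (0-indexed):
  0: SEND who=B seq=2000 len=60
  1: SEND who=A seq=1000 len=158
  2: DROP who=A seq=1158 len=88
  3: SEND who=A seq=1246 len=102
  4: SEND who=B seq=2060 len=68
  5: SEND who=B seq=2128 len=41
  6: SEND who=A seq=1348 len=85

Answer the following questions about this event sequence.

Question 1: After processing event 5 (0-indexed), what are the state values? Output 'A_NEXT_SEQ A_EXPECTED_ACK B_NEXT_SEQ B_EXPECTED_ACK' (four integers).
After event 0: A_seq=1000 A_ack=2060 B_seq=2060 B_ack=1000
After event 1: A_seq=1158 A_ack=2060 B_seq=2060 B_ack=1158
After event 2: A_seq=1246 A_ack=2060 B_seq=2060 B_ack=1158
After event 3: A_seq=1348 A_ack=2060 B_seq=2060 B_ack=1158
After event 4: A_seq=1348 A_ack=2128 B_seq=2128 B_ack=1158
After event 5: A_seq=1348 A_ack=2169 B_seq=2169 B_ack=1158

1348 2169 2169 1158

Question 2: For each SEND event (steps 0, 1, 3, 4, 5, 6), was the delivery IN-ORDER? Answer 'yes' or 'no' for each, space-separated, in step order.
Answer: yes yes no yes yes no

Derivation:
Step 0: SEND seq=2000 -> in-order
Step 1: SEND seq=1000 -> in-order
Step 3: SEND seq=1246 -> out-of-order
Step 4: SEND seq=2060 -> in-order
Step 5: SEND seq=2128 -> in-order
Step 6: SEND seq=1348 -> out-of-order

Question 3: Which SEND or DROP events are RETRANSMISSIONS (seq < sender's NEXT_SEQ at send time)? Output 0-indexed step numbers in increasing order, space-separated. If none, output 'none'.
Step 0: SEND seq=2000 -> fresh
Step 1: SEND seq=1000 -> fresh
Step 2: DROP seq=1158 -> fresh
Step 3: SEND seq=1246 -> fresh
Step 4: SEND seq=2060 -> fresh
Step 5: SEND seq=2128 -> fresh
Step 6: SEND seq=1348 -> fresh

Answer: none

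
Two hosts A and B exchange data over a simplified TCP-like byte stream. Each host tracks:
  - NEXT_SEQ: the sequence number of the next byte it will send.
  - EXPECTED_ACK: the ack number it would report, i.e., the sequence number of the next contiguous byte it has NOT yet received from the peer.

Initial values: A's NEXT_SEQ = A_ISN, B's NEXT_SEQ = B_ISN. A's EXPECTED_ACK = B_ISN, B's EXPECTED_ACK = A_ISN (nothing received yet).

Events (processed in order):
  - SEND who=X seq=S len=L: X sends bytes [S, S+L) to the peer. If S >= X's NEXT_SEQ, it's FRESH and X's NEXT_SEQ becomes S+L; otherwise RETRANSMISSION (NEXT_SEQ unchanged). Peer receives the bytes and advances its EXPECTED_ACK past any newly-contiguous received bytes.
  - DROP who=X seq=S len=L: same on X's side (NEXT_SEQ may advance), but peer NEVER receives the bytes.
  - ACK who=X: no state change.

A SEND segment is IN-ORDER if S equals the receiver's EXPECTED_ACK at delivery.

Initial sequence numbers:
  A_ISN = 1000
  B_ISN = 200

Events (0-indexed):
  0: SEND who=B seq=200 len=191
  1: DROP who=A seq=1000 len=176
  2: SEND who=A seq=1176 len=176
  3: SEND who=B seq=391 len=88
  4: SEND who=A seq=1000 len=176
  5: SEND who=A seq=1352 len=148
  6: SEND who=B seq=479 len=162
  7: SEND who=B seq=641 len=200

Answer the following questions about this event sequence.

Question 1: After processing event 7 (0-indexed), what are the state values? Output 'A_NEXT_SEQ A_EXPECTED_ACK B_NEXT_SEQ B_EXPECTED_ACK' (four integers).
After event 0: A_seq=1000 A_ack=391 B_seq=391 B_ack=1000
After event 1: A_seq=1176 A_ack=391 B_seq=391 B_ack=1000
After event 2: A_seq=1352 A_ack=391 B_seq=391 B_ack=1000
After event 3: A_seq=1352 A_ack=479 B_seq=479 B_ack=1000
After event 4: A_seq=1352 A_ack=479 B_seq=479 B_ack=1352
After event 5: A_seq=1500 A_ack=479 B_seq=479 B_ack=1500
After event 6: A_seq=1500 A_ack=641 B_seq=641 B_ack=1500
After event 7: A_seq=1500 A_ack=841 B_seq=841 B_ack=1500

1500 841 841 1500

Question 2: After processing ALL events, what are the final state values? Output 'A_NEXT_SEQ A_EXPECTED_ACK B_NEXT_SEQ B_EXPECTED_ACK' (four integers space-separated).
After event 0: A_seq=1000 A_ack=391 B_seq=391 B_ack=1000
After event 1: A_seq=1176 A_ack=391 B_seq=391 B_ack=1000
After event 2: A_seq=1352 A_ack=391 B_seq=391 B_ack=1000
After event 3: A_seq=1352 A_ack=479 B_seq=479 B_ack=1000
After event 4: A_seq=1352 A_ack=479 B_seq=479 B_ack=1352
After event 5: A_seq=1500 A_ack=479 B_seq=479 B_ack=1500
After event 6: A_seq=1500 A_ack=641 B_seq=641 B_ack=1500
After event 7: A_seq=1500 A_ack=841 B_seq=841 B_ack=1500

Answer: 1500 841 841 1500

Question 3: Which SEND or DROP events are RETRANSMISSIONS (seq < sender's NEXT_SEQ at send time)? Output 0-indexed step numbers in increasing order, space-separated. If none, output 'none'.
Step 0: SEND seq=200 -> fresh
Step 1: DROP seq=1000 -> fresh
Step 2: SEND seq=1176 -> fresh
Step 3: SEND seq=391 -> fresh
Step 4: SEND seq=1000 -> retransmit
Step 5: SEND seq=1352 -> fresh
Step 6: SEND seq=479 -> fresh
Step 7: SEND seq=641 -> fresh

Answer: 4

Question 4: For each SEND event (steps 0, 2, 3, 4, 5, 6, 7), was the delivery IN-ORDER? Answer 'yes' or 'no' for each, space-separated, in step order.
Step 0: SEND seq=200 -> in-order
Step 2: SEND seq=1176 -> out-of-order
Step 3: SEND seq=391 -> in-order
Step 4: SEND seq=1000 -> in-order
Step 5: SEND seq=1352 -> in-order
Step 6: SEND seq=479 -> in-order
Step 7: SEND seq=641 -> in-order

Answer: yes no yes yes yes yes yes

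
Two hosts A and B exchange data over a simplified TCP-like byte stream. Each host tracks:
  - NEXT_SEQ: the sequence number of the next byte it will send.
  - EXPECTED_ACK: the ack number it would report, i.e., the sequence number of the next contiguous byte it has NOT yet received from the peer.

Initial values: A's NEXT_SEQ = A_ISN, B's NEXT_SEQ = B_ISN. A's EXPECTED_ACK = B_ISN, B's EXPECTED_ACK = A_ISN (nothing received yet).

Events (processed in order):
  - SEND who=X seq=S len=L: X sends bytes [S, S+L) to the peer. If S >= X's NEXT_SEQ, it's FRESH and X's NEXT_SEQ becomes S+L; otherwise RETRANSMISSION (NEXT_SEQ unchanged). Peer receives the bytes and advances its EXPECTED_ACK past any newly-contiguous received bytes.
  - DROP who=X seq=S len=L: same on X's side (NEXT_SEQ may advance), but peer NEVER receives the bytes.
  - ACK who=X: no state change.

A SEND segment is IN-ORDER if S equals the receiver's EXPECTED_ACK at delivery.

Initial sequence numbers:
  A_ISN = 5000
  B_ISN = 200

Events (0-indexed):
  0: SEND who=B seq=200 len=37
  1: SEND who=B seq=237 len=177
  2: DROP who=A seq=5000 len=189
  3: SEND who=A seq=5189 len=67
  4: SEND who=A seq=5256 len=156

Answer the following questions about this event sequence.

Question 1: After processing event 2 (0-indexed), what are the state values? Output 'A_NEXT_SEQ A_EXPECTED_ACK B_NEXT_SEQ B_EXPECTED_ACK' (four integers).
After event 0: A_seq=5000 A_ack=237 B_seq=237 B_ack=5000
After event 1: A_seq=5000 A_ack=414 B_seq=414 B_ack=5000
After event 2: A_seq=5189 A_ack=414 B_seq=414 B_ack=5000

5189 414 414 5000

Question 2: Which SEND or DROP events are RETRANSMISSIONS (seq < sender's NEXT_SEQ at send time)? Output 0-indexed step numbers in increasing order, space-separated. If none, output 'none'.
Step 0: SEND seq=200 -> fresh
Step 1: SEND seq=237 -> fresh
Step 2: DROP seq=5000 -> fresh
Step 3: SEND seq=5189 -> fresh
Step 4: SEND seq=5256 -> fresh

Answer: none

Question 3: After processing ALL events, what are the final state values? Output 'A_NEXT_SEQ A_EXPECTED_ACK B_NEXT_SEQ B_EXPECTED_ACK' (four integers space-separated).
Answer: 5412 414 414 5000

Derivation:
After event 0: A_seq=5000 A_ack=237 B_seq=237 B_ack=5000
After event 1: A_seq=5000 A_ack=414 B_seq=414 B_ack=5000
After event 2: A_seq=5189 A_ack=414 B_seq=414 B_ack=5000
After event 3: A_seq=5256 A_ack=414 B_seq=414 B_ack=5000
After event 4: A_seq=5412 A_ack=414 B_seq=414 B_ack=5000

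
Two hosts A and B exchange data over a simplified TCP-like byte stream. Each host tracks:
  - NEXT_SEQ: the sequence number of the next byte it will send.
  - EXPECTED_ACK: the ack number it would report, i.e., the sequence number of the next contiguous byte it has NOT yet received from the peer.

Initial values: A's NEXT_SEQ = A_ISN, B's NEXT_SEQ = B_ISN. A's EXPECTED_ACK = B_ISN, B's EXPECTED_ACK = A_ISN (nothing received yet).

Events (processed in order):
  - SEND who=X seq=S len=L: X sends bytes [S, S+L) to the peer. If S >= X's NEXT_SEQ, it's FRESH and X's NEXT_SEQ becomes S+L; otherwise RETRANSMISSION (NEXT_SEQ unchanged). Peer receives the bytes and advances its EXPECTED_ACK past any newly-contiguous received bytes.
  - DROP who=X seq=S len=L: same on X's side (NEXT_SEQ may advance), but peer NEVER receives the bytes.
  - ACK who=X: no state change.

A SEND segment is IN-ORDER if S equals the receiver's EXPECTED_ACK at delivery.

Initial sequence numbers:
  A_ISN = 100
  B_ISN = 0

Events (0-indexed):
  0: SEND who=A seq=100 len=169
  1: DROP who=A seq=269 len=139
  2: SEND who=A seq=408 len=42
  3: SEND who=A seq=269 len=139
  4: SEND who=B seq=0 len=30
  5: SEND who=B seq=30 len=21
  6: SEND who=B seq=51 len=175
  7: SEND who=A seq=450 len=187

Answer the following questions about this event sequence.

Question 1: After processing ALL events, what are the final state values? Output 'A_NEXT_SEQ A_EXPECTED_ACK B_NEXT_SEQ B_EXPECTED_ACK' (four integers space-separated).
After event 0: A_seq=269 A_ack=0 B_seq=0 B_ack=269
After event 1: A_seq=408 A_ack=0 B_seq=0 B_ack=269
After event 2: A_seq=450 A_ack=0 B_seq=0 B_ack=269
After event 3: A_seq=450 A_ack=0 B_seq=0 B_ack=450
After event 4: A_seq=450 A_ack=30 B_seq=30 B_ack=450
After event 5: A_seq=450 A_ack=51 B_seq=51 B_ack=450
After event 6: A_seq=450 A_ack=226 B_seq=226 B_ack=450
After event 7: A_seq=637 A_ack=226 B_seq=226 B_ack=637

Answer: 637 226 226 637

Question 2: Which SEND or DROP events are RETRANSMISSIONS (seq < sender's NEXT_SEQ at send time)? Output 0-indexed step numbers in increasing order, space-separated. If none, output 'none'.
Answer: 3

Derivation:
Step 0: SEND seq=100 -> fresh
Step 1: DROP seq=269 -> fresh
Step 2: SEND seq=408 -> fresh
Step 3: SEND seq=269 -> retransmit
Step 4: SEND seq=0 -> fresh
Step 5: SEND seq=30 -> fresh
Step 6: SEND seq=51 -> fresh
Step 7: SEND seq=450 -> fresh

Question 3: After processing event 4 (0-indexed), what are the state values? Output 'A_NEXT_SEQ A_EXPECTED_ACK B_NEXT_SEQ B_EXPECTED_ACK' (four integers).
After event 0: A_seq=269 A_ack=0 B_seq=0 B_ack=269
After event 1: A_seq=408 A_ack=0 B_seq=0 B_ack=269
After event 2: A_seq=450 A_ack=0 B_seq=0 B_ack=269
After event 3: A_seq=450 A_ack=0 B_seq=0 B_ack=450
After event 4: A_seq=450 A_ack=30 B_seq=30 B_ack=450

450 30 30 450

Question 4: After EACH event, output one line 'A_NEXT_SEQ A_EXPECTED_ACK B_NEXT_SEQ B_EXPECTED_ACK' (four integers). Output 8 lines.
269 0 0 269
408 0 0 269
450 0 0 269
450 0 0 450
450 30 30 450
450 51 51 450
450 226 226 450
637 226 226 637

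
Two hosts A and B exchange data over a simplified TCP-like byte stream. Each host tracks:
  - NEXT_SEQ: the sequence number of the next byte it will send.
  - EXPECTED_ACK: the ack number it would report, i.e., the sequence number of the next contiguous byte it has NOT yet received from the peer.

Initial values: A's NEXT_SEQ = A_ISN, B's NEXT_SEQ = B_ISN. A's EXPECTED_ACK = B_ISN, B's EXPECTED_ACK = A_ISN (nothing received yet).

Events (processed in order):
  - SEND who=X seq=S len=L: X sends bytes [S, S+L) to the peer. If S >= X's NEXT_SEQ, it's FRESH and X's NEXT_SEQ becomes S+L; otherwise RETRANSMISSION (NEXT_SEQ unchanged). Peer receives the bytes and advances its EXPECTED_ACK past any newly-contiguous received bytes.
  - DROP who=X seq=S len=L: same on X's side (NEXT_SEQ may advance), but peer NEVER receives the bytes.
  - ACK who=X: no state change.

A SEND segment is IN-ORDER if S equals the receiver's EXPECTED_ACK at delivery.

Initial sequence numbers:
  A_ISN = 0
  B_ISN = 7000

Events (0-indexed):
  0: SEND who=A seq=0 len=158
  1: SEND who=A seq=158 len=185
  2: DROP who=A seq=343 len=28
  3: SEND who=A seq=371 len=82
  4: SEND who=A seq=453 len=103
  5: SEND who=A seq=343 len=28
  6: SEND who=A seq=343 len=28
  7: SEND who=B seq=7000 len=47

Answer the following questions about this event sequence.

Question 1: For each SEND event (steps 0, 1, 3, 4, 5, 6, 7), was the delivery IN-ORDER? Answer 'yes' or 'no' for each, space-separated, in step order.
Step 0: SEND seq=0 -> in-order
Step 1: SEND seq=158 -> in-order
Step 3: SEND seq=371 -> out-of-order
Step 4: SEND seq=453 -> out-of-order
Step 5: SEND seq=343 -> in-order
Step 6: SEND seq=343 -> out-of-order
Step 7: SEND seq=7000 -> in-order

Answer: yes yes no no yes no yes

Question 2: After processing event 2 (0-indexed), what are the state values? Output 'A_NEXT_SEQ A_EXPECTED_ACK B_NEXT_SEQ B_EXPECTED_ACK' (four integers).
After event 0: A_seq=158 A_ack=7000 B_seq=7000 B_ack=158
After event 1: A_seq=343 A_ack=7000 B_seq=7000 B_ack=343
After event 2: A_seq=371 A_ack=7000 B_seq=7000 B_ack=343

371 7000 7000 343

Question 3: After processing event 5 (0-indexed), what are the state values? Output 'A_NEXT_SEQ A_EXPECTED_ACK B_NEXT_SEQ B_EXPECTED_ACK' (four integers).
After event 0: A_seq=158 A_ack=7000 B_seq=7000 B_ack=158
After event 1: A_seq=343 A_ack=7000 B_seq=7000 B_ack=343
After event 2: A_seq=371 A_ack=7000 B_seq=7000 B_ack=343
After event 3: A_seq=453 A_ack=7000 B_seq=7000 B_ack=343
After event 4: A_seq=556 A_ack=7000 B_seq=7000 B_ack=343
After event 5: A_seq=556 A_ack=7000 B_seq=7000 B_ack=556

556 7000 7000 556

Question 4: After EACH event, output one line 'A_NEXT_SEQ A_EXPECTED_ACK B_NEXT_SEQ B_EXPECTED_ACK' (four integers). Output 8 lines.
158 7000 7000 158
343 7000 7000 343
371 7000 7000 343
453 7000 7000 343
556 7000 7000 343
556 7000 7000 556
556 7000 7000 556
556 7047 7047 556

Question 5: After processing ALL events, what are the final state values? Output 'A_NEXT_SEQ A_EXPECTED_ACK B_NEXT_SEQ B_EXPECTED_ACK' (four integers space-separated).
After event 0: A_seq=158 A_ack=7000 B_seq=7000 B_ack=158
After event 1: A_seq=343 A_ack=7000 B_seq=7000 B_ack=343
After event 2: A_seq=371 A_ack=7000 B_seq=7000 B_ack=343
After event 3: A_seq=453 A_ack=7000 B_seq=7000 B_ack=343
After event 4: A_seq=556 A_ack=7000 B_seq=7000 B_ack=343
After event 5: A_seq=556 A_ack=7000 B_seq=7000 B_ack=556
After event 6: A_seq=556 A_ack=7000 B_seq=7000 B_ack=556
After event 7: A_seq=556 A_ack=7047 B_seq=7047 B_ack=556

Answer: 556 7047 7047 556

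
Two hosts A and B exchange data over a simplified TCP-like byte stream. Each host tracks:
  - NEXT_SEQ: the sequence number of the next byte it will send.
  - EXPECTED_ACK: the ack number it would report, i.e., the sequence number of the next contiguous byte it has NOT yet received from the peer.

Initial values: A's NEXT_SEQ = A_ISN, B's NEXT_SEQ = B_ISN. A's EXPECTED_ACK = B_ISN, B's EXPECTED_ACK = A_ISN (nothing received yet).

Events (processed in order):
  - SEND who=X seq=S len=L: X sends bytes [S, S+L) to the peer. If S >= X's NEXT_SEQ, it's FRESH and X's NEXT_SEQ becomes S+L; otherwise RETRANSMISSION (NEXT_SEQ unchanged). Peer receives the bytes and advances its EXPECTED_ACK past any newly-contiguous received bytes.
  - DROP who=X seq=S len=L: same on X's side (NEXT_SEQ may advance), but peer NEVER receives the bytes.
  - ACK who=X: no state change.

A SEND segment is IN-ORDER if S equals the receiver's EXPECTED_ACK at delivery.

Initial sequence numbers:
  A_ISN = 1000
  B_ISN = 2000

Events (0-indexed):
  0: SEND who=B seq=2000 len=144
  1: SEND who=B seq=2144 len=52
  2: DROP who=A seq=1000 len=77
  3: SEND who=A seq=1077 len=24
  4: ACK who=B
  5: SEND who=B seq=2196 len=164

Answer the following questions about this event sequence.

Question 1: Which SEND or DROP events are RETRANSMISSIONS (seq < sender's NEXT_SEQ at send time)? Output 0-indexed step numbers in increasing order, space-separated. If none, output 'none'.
Answer: none

Derivation:
Step 0: SEND seq=2000 -> fresh
Step 1: SEND seq=2144 -> fresh
Step 2: DROP seq=1000 -> fresh
Step 3: SEND seq=1077 -> fresh
Step 5: SEND seq=2196 -> fresh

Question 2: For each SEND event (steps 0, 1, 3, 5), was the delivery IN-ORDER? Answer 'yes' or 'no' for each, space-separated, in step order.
Answer: yes yes no yes

Derivation:
Step 0: SEND seq=2000 -> in-order
Step 1: SEND seq=2144 -> in-order
Step 3: SEND seq=1077 -> out-of-order
Step 5: SEND seq=2196 -> in-order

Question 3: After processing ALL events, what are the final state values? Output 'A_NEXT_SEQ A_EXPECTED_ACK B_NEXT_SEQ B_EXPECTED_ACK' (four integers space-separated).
After event 0: A_seq=1000 A_ack=2144 B_seq=2144 B_ack=1000
After event 1: A_seq=1000 A_ack=2196 B_seq=2196 B_ack=1000
After event 2: A_seq=1077 A_ack=2196 B_seq=2196 B_ack=1000
After event 3: A_seq=1101 A_ack=2196 B_seq=2196 B_ack=1000
After event 4: A_seq=1101 A_ack=2196 B_seq=2196 B_ack=1000
After event 5: A_seq=1101 A_ack=2360 B_seq=2360 B_ack=1000

Answer: 1101 2360 2360 1000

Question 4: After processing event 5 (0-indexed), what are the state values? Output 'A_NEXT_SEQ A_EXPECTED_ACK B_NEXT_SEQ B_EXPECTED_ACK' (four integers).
After event 0: A_seq=1000 A_ack=2144 B_seq=2144 B_ack=1000
After event 1: A_seq=1000 A_ack=2196 B_seq=2196 B_ack=1000
After event 2: A_seq=1077 A_ack=2196 B_seq=2196 B_ack=1000
After event 3: A_seq=1101 A_ack=2196 B_seq=2196 B_ack=1000
After event 4: A_seq=1101 A_ack=2196 B_seq=2196 B_ack=1000
After event 5: A_seq=1101 A_ack=2360 B_seq=2360 B_ack=1000

1101 2360 2360 1000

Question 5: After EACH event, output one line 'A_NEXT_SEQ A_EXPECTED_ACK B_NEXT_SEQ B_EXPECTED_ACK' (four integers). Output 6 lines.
1000 2144 2144 1000
1000 2196 2196 1000
1077 2196 2196 1000
1101 2196 2196 1000
1101 2196 2196 1000
1101 2360 2360 1000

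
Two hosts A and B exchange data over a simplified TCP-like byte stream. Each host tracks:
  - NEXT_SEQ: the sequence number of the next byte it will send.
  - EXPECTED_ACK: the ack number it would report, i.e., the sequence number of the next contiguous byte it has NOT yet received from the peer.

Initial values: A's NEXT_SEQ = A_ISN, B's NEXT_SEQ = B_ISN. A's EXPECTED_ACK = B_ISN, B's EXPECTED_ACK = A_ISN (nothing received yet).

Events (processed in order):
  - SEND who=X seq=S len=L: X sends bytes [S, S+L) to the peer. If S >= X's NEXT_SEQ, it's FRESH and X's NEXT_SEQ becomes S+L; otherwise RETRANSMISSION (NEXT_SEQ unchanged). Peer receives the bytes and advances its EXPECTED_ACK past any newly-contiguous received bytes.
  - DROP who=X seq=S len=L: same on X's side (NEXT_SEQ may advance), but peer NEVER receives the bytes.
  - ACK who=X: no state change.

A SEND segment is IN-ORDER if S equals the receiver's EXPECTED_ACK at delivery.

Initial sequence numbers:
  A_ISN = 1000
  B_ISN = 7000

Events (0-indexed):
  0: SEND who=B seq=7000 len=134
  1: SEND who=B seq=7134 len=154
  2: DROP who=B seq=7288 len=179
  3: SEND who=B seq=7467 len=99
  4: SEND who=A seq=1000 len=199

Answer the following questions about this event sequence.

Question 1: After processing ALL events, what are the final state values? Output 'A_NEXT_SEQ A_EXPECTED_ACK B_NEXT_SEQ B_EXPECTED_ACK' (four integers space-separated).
Answer: 1199 7288 7566 1199

Derivation:
After event 0: A_seq=1000 A_ack=7134 B_seq=7134 B_ack=1000
After event 1: A_seq=1000 A_ack=7288 B_seq=7288 B_ack=1000
After event 2: A_seq=1000 A_ack=7288 B_seq=7467 B_ack=1000
After event 3: A_seq=1000 A_ack=7288 B_seq=7566 B_ack=1000
After event 4: A_seq=1199 A_ack=7288 B_seq=7566 B_ack=1199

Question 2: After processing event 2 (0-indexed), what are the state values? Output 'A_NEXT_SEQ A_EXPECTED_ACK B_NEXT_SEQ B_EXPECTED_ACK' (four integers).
After event 0: A_seq=1000 A_ack=7134 B_seq=7134 B_ack=1000
After event 1: A_seq=1000 A_ack=7288 B_seq=7288 B_ack=1000
After event 2: A_seq=1000 A_ack=7288 B_seq=7467 B_ack=1000

1000 7288 7467 1000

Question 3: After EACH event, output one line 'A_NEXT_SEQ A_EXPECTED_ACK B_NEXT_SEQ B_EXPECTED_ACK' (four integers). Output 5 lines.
1000 7134 7134 1000
1000 7288 7288 1000
1000 7288 7467 1000
1000 7288 7566 1000
1199 7288 7566 1199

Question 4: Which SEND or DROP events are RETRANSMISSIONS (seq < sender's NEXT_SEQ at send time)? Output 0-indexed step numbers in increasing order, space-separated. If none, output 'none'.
Step 0: SEND seq=7000 -> fresh
Step 1: SEND seq=7134 -> fresh
Step 2: DROP seq=7288 -> fresh
Step 3: SEND seq=7467 -> fresh
Step 4: SEND seq=1000 -> fresh

Answer: none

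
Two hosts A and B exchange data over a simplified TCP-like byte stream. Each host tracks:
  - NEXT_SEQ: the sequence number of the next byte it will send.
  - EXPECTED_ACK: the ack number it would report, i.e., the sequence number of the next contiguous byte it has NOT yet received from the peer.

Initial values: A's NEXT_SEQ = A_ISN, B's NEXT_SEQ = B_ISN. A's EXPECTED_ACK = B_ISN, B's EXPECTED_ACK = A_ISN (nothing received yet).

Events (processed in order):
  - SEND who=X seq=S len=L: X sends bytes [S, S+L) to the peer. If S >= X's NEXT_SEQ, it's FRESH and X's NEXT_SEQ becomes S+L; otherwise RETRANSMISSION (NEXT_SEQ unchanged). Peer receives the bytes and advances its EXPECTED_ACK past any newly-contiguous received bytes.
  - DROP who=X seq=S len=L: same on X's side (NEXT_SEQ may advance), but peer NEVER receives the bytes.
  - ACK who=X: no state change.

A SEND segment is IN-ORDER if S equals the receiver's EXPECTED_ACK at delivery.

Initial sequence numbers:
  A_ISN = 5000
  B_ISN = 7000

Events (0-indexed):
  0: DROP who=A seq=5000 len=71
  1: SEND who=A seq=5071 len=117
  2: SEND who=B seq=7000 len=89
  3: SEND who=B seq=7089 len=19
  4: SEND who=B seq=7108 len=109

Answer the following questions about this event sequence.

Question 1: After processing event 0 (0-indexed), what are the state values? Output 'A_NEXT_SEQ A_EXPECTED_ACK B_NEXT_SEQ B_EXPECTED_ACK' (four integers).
After event 0: A_seq=5071 A_ack=7000 B_seq=7000 B_ack=5000

5071 7000 7000 5000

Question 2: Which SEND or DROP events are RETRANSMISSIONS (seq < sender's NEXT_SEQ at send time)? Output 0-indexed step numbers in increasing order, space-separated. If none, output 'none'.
Step 0: DROP seq=5000 -> fresh
Step 1: SEND seq=5071 -> fresh
Step 2: SEND seq=7000 -> fresh
Step 3: SEND seq=7089 -> fresh
Step 4: SEND seq=7108 -> fresh

Answer: none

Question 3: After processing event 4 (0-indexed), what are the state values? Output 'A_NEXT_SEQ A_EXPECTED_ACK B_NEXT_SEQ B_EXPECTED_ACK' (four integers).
After event 0: A_seq=5071 A_ack=7000 B_seq=7000 B_ack=5000
After event 1: A_seq=5188 A_ack=7000 B_seq=7000 B_ack=5000
After event 2: A_seq=5188 A_ack=7089 B_seq=7089 B_ack=5000
After event 3: A_seq=5188 A_ack=7108 B_seq=7108 B_ack=5000
After event 4: A_seq=5188 A_ack=7217 B_seq=7217 B_ack=5000

5188 7217 7217 5000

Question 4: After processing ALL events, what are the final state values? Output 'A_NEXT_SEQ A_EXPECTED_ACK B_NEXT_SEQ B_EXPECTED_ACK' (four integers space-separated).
Answer: 5188 7217 7217 5000

Derivation:
After event 0: A_seq=5071 A_ack=7000 B_seq=7000 B_ack=5000
After event 1: A_seq=5188 A_ack=7000 B_seq=7000 B_ack=5000
After event 2: A_seq=5188 A_ack=7089 B_seq=7089 B_ack=5000
After event 3: A_seq=5188 A_ack=7108 B_seq=7108 B_ack=5000
After event 4: A_seq=5188 A_ack=7217 B_seq=7217 B_ack=5000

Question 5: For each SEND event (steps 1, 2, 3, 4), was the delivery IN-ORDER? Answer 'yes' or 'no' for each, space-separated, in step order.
Step 1: SEND seq=5071 -> out-of-order
Step 2: SEND seq=7000 -> in-order
Step 3: SEND seq=7089 -> in-order
Step 4: SEND seq=7108 -> in-order

Answer: no yes yes yes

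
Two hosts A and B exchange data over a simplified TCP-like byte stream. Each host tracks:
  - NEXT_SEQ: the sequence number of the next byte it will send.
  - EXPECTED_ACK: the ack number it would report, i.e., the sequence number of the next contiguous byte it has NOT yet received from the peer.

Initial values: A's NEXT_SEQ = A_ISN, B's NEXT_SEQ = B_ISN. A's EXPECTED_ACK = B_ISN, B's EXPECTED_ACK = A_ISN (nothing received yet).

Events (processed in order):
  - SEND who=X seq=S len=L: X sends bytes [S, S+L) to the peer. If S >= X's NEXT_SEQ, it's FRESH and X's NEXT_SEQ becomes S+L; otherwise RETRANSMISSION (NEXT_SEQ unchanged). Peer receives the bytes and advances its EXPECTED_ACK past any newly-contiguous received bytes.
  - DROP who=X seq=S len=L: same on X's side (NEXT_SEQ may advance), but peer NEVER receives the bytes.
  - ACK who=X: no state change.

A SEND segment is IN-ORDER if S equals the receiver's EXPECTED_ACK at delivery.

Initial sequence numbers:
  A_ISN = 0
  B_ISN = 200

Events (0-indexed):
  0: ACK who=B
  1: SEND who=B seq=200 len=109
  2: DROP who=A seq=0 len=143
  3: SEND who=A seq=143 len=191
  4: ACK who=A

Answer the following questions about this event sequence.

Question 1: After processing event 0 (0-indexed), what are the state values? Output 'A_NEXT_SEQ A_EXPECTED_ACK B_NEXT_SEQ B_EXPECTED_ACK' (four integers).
After event 0: A_seq=0 A_ack=200 B_seq=200 B_ack=0

0 200 200 0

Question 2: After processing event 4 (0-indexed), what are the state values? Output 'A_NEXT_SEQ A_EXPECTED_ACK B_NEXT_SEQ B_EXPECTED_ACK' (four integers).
After event 0: A_seq=0 A_ack=200 B_seq=200 B_ack=0
After event 1: A_seq=0 A_ack=309 B_seq=309 B_ack=0
After event 2: A_seq=143 A_ack=309 B_seq=309 B_ack=0
After event 3: A_seq=334 A_ack=309 B_seq=309 B_ack=0
After event 4: A_seq=334 A_ack=309 B_seq=309 B_ack=0

334 309 309 0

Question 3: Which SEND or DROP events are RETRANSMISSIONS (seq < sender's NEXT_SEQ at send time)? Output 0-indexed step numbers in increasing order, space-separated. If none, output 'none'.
Step 1: SEND seq=200 -> fresh
Step 2: DROP seq=0 -> fresh
Step 3: SEND seq=143 -> fresh

Answer: none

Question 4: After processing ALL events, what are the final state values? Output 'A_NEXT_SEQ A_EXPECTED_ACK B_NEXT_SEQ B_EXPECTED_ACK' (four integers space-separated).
After event 0: A_seq=0 A_ack=200 B_seq=200 B_ack=0
After event 1: A_seq=0 A_ack=309 B_seq=309 B_ack=0
After event 2: A_seq=143 A_ack=309 B_seq=309 B_ack=0
After event 3: A_seq=334 A_ack=309 B_seq=309 B_ack=0
After event 4: A_seq=334 A_ack=309 B_seq=309 B_ack=0

Answer: 334 309 309 0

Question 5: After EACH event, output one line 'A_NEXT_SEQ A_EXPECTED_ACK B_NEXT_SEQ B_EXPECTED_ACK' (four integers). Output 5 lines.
0 200 200 0
0 309 309 0
143 309 309 0
334 309 309 0
334 309 309 0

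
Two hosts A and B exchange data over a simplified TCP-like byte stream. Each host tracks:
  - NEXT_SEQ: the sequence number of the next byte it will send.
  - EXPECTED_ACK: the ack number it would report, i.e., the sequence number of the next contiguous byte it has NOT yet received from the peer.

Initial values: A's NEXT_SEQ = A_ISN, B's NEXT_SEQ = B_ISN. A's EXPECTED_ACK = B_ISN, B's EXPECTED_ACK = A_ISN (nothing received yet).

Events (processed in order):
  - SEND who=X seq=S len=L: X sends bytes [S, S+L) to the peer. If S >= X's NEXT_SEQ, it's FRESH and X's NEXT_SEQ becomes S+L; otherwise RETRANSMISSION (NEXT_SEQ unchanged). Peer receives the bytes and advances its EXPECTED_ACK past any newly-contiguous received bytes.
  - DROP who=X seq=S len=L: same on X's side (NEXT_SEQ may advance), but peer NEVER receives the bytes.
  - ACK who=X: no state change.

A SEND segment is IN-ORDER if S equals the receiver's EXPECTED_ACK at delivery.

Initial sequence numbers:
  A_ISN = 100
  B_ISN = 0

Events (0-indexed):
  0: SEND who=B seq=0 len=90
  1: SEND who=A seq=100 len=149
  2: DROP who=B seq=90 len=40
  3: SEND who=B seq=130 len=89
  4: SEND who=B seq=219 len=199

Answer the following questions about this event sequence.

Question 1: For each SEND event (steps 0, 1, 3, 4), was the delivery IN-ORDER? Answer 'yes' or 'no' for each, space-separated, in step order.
Step 0: SEND seq=0 -> in-order
Step 1: SEND seq=100 -> in-order
Step 3: SEND seq=130 -> out-of-order
Step 4: SEND seq=219 -> out-of-order

Answer: yes yes no no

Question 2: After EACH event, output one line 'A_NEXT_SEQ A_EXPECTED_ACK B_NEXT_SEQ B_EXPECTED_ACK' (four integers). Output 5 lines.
100 90 90 100
249 90 90 249
249 90 130 249
249 90 219 249
249 90 418 249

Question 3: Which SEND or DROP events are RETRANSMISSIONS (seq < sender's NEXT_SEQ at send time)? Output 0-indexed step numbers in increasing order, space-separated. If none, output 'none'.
Answer: none

Derivation:
Step 0: SEND seq=0 -> fresh
Step 1: SEND seq=100 -> fresh
Step 2: DROP seq=90 -> fresh
Step 3: SEND seq=130 -> fresh
Step 4: SEND seq=219 -> fresh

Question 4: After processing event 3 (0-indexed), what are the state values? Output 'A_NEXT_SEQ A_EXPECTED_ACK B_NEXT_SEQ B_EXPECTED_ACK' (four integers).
After event 0: A_seq=100 A_ack=90 B_seq=90 B_ack=100
After event 1: A_seq=249 A_ack=90 B_seq=90 B_ack=249
After event 2: A_seq=249 A_ack=90 B_seq=130 B_ack=249
After event 3: A_seq=249 A_ack=90 B_seq=219 B_ack=249

249 90 219 249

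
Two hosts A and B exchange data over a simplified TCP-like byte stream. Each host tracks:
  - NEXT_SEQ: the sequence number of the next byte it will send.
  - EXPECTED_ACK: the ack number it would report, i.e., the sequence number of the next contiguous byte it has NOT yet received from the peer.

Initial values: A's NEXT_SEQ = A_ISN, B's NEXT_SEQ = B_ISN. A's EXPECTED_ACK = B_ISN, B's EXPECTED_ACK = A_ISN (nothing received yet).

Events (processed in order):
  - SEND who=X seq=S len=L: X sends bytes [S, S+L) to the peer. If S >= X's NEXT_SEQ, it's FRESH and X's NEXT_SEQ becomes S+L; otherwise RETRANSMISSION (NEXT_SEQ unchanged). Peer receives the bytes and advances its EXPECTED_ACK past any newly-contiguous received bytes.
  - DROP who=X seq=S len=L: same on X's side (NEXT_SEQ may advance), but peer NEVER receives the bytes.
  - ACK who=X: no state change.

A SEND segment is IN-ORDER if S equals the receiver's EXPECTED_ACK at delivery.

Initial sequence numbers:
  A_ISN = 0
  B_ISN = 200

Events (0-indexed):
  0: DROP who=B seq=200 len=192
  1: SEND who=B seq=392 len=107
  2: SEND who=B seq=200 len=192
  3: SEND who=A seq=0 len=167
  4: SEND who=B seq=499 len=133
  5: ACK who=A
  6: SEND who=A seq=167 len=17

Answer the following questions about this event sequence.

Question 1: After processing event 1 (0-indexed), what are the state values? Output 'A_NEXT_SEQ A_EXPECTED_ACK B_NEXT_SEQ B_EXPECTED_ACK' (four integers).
After event 0: A_seq=0 A_ack=200 B_seq=392 B_ack=0
After event 1: A_seq=0 A_ack=200 B_seq=499 B_ack=0

0 200 499 0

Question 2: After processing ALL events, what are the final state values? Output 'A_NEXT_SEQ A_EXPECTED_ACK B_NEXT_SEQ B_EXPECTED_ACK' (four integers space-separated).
Answer: 184 632 632 184

Derivation:
After event 0: A_seq=0 A_ack=200 B_seq=392 B_ack=0
After event 1: A_seq=0 A_ack=200 B_seq=499 B_ack=0
After event 2: A_seq=0 A_ack=499 B_seq=499 B_ack=0
After event 3: A_seq=167 A_ack=499 B_seq=499 B_ack=167
After event 4: A_seq=167 A_ack=632 B_seq=632 B_ack=167
After event 5: A_seq=167 A_ack=632 B_seq=632 B_ack=167
After event 6: A_seq=184 A_ack=632 B_seq=632 B_ack=184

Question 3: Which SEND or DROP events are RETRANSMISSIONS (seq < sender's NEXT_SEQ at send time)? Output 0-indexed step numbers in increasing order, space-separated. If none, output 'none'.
Step 0: DROP seq=200 -> fresh
Step 1: SEND seq=392 -> fresh
Step 2: SEND seq=200 -> retransmit
Step 3: SEND seq=0 -> fresh
Step 4: SEND seq=499 -> fresh
Step 6: SEND seq=167 -> fresh

Answer: 2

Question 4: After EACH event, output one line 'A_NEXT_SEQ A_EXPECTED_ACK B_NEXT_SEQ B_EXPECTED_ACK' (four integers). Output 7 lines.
0 200 392 0
0 200 499 0
0 499 499 0
167 499 499 167
167 632 632 167
167 632 632 167
184 632 632 184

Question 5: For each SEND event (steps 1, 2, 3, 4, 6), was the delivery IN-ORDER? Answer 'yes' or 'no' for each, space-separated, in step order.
Step 1: SEND seq=392 -> out-of-order
Step 2: SEND seq=200 -> in-order
Step 3: SEND seq=0 -> in-order
Step 4: SEND seq=499 -> in-order
Step 6: SEND seq=167 -> in-order

Answer: no yes yes yes yes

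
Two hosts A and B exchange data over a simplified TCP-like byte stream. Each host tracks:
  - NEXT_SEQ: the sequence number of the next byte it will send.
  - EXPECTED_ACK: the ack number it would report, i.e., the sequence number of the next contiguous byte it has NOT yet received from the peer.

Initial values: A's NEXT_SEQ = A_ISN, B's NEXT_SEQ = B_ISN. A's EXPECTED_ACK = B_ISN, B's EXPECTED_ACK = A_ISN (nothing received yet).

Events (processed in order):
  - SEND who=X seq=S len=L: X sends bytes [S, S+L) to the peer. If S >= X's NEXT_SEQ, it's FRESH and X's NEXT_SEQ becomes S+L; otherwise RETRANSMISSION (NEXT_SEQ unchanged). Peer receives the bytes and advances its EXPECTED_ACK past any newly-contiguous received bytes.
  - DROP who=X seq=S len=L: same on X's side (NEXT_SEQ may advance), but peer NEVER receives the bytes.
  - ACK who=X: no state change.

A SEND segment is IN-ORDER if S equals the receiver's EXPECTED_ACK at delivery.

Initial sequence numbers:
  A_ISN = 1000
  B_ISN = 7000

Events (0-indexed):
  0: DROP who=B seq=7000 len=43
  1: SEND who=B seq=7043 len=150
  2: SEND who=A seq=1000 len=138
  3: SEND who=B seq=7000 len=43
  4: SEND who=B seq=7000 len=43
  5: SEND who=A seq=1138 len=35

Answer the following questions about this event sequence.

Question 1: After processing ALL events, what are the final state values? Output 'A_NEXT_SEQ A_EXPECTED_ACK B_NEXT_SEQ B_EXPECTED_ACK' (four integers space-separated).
Answer: 1173 7193 7193 1173

Derivation:
After event 0: A_seq=1000 A_ack=7000 B_seq=7043 B_ack=1000
After event 1: A_seq=1000 A_ack=7000 B_seq=7193 B_ack=1000
After event 2: A_seq=1138 A_ack=7000 B_seq=7193 B_ack=1138
After event 3: A_seq=1138 A_ack=7193 B_seq=7193 B_ack=1138
After event 4: A_seq=1138 A_ack=7193 B_seq=7193 B_ack=1138
After event 5: A_seq=1173 A_ack=7193 B_seq=7193 B_ack=1173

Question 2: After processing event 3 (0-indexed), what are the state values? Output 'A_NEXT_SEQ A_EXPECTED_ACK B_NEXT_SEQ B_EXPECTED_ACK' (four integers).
After event 0: A_seq=1000 A_ack=7000 B_seq=7043 B_ack=1000
After event 1: A_seq=1000 A_ack=7000 B_seq=7193 B_ack=1000
After event 2: A_seq=1138 A_ack=7000 B_seq=7193 B_ack=1138
After event 3: A_seq=1138 A_ack=7193 B_seq=7193 B_ack=1138

1138 7193 7193 1138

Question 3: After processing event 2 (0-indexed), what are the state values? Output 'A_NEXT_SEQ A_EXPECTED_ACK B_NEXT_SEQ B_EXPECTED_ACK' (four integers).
After event 0: A_seq=1000 A_ack=7000 B_seq=7043 B_ack=1000
After event 1: A_seq=1000 A_ack=7000 B_seq=7193 B_ack=1000
After event 2: A_seq=1138 A_ack=7000 B_seq=7193 B_ack=1138

1138 7000 7193 1138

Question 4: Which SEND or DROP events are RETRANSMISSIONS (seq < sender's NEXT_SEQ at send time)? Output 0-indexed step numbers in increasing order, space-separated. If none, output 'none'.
Answer: 3 4

Derivation:
Step 0: DROP seq=7000 -> fresh
Step 1: SEND seq=7043 -> fresh
Step 2: SEND seq=1000 -> fresh
Step 3: SEND seq=7000 -> retransmit
Step 4: SEND seq=7000 -> retransmit
Step 5: SEND seq=1138 -> fresh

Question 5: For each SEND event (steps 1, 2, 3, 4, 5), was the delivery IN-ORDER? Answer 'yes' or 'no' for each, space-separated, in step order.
Answer: no yes yes no yes

Derivation:
Step 1: SEND seq=7043 -> out-of-order
Step 2: SEND seq=1000 -> in-order
Step 3: SEND seq=7000 -> in-order
Step 4: SEND seq=7000 -> out-of-order
Step 5: SEND seq=1138 -> in-order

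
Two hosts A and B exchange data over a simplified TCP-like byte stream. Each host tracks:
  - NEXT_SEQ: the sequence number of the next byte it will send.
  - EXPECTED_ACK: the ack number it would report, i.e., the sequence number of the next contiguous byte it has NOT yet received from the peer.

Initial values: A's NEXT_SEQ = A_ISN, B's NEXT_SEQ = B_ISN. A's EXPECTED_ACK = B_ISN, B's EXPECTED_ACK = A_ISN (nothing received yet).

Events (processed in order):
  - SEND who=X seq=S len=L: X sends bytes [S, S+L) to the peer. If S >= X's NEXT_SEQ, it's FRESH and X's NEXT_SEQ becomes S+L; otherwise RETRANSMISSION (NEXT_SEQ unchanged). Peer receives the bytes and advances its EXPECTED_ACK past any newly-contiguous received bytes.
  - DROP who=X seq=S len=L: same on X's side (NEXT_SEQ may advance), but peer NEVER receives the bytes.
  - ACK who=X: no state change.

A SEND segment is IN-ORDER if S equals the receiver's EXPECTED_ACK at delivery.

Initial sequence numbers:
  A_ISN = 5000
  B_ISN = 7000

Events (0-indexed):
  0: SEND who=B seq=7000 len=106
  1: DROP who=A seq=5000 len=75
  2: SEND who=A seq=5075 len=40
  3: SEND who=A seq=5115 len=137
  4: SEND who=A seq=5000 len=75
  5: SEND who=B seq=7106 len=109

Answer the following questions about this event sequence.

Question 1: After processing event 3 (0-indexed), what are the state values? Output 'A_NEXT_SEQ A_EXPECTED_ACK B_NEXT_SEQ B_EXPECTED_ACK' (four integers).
After event 0: A_seq=5000 A_ack=7106 B_seq=7106 B_ack=5000
After event 1: A_seq=5075 A_ack=7106 B_seq=7106 B_ack=5000
After event 2: A_seq=5115 A_ack=7106 B_seq=7106 B_ack=5000
After event 3: A_seq=5252 A_ack=7106 B_seq=7106 B_ack=5000

5252 7106 7106 5000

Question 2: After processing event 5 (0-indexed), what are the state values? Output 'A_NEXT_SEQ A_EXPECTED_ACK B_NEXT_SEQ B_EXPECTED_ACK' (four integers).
After event 0: A_seq=5000 A_ack=7106 B_seq=7106 B_ack=5000
After event 1: A_seq=5075 A_ack=7106 B_seq=7106 B_ack=5000
After event 2: A_seq=5115 A_ack=7106 B_seq=7106 B_ack=5000
After event 3: A_seq=5252 A_ack=7106 B_seq=7106 B_ack=5000
After event 4: A_seq=5252 A_ack=7106 B_seq=7106 B_ack=5252
After event 5: A_seq=5252 A_ack=7215 B_seq=7215 B_ack=5252

5252 7215 7215 5252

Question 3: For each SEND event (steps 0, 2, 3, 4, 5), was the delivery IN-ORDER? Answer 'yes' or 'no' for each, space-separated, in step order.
Step 0: SEND seq=7000 -> in-order
Step 2: SEND seq=5075 -> out-of-order
Step 3: SEND seq=5115 -> out-of-order
Step 4: SEND seq=5000 -> in-order
Step 5: SEND seq=7106 -> in-order

Answer: yes no no yes yes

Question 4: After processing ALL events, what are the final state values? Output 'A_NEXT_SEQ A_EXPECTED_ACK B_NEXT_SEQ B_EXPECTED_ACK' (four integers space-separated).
Answer: 5252 7215 7215 5252

Derivation:
After event 0: A_seq=5000 A_ack=7106 B_seq=7106 B_ack=5000
After event 1: A_seq=5075 A_ack=7106 B_seq=7106 B_ack=5000
After event 2: A_seq=5115 A_ack=7106 B_seq=7106 B_ack=5000
After event 3: A_seq=5252 A_ack=7106 B_seq=7106 B_ack=5000
After event 4: A_seq=5252 A_ack=7106 B_seq=7106 B_ack=5252
After event 5: A_seq=5252 A_ack=7215 B_seq=7215 B_ack=5252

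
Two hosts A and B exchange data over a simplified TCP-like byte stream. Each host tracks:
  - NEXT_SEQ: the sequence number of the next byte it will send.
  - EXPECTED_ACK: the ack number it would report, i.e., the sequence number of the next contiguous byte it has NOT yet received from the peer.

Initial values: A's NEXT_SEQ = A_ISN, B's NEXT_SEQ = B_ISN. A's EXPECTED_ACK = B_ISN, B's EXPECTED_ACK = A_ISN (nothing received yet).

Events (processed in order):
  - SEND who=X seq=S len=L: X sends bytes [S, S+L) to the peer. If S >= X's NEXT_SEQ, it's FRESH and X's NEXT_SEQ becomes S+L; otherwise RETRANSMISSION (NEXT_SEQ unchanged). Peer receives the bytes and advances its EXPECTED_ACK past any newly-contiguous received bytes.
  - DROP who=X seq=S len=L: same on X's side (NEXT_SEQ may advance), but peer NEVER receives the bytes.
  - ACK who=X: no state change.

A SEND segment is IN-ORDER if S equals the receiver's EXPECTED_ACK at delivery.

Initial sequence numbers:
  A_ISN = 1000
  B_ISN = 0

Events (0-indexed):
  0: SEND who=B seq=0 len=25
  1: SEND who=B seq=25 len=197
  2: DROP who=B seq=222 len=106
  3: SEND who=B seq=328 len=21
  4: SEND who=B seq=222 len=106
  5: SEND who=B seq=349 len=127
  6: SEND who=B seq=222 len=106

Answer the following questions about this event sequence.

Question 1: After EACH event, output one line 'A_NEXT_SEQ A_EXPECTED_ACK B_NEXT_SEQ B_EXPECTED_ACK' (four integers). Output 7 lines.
1000 25 25 1000
1000 222 222 1000
1000 222 328 1000
1000 222 349 1000
1000 349 349 1000
1000 476 476 1000
1000 476 476 1000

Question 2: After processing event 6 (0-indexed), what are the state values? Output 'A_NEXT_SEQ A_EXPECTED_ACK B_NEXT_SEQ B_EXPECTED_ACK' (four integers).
After event 0: A_seq=1000 A_ack=25 B_seq=25 B_ack=1000
After event 1: A_seq=1000 A_ack=222 B_seq=222 B_ack=1000
After event 2: A_seq=1000 A_ack=222 B_seq=328 B_ack=1000
After event 3: A_seq=1000 A_ack=222 B_seq=349 B_ack=1000
After event 4: A_seq=1000 A_ack=349 B_seq=349 B_ack=1000
After event 5: A_seq=1000 A_ack=476 B_seq=476 B_ack=1000
After event 6: A_seq=1000 A_ack=476 B_seq=476 B_ack=1000

1000 476 476 1000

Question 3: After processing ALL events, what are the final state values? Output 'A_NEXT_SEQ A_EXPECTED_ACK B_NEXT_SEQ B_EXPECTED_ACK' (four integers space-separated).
After event 0: A_seq=1000 A_ack=25 B_seq=25 B_ack=1000
After event 1: A_seq=1000 A_ack=222 B_seq=222 B_ack=1000
After event 2: A_seq=1000 A_ack=222 B_seq=328 B_ack=1000
After event 3: A_seq=1000 A_ack=222 B_seq=349 B_ack=1000
After event 4: A_seq=1000 A_ack=349 B_seq=349 B_ack=1000
After event 5: A_seq=1000 A_ack=476 B_seq=476 B_ack=1000
After event 6: A_seq=1000 A_ack=476 B_seq=476 B_ack=1000

Answer: 1000 476 476 1000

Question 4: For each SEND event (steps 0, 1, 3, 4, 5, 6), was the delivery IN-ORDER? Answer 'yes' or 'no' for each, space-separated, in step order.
Step 0: SEND seq=0 -> in-order
Step 1: SEND seq=25 -> in-order
Step 3: SEND seq=328 -> out-of-order
Step 4: SEND seq=222 -> in-order
Step 5: SEND seq=349 -> in-order
Step 6: SEND seq=222 -> out-of-order

Answer: yes yes no yes yes no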